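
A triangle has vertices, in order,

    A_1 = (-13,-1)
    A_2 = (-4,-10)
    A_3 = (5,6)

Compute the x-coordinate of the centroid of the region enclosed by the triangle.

-4

Apply the surveyor's formula. First the cross-terms c_i = x_i·y_{i+1} − x_{i+1}·y_i:
  126, 26, 73  ⇒  2A = 225, A = 112.5.
Then Σ (x_i + x_{i+1})·c_i = -2700, so x̄ = -2700 / (6·112.5) = -4.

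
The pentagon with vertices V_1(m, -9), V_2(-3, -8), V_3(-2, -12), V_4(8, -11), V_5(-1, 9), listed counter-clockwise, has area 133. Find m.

-5

The doubled signed area Σ (x_i y_{i+1} − x_{i+1} y_i) is linear in m.
With m=0 it equals 181; the coefficient of m is -17 (from the two edges through V_1).
So -17·m + 181 = 2·133 = 266 ⇒ m = -5.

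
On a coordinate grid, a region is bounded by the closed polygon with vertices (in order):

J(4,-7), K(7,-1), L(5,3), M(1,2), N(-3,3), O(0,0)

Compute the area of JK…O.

Apply the shoelace (surveyor's) formula: 2A = Σ (x_i·y_{i+1} − x_{i+1}·y_i), indices taken mod 6.
Σ = (45) + (26) + (7) + (9) + (0) + (0) = 87
Area = |Σ|/2 = 43.5.

43.5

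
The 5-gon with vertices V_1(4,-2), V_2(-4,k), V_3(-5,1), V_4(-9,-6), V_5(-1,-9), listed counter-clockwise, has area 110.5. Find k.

9

Write out the shoelace sum; only the two edges meeting at V_2 involve k:
2·Area = [(4·k − (-4)·(-2)) + ((-4)·1 − (-5)·k)] + 152
       = 9·k + 140 = 221
⇒ k = 9.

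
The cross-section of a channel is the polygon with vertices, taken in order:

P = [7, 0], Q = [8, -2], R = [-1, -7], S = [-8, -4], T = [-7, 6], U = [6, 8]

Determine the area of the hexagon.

174

Apply the shoelace formula: 2A = Σ (x_i·y_{i+1} − x_{i+1}·y_i), indices taken mod 6.
Σ = (-14) + (-58) + (-52) + (-76) + (-92) + (-56) = -348
Area = |Σ|/2 = 174.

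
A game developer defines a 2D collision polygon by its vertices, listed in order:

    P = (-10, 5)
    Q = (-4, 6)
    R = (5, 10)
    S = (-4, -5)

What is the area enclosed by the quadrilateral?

82.5

Σ = (-40) + (-70) + (15) + (-70) = -165
Area = |Σ|/2 = 82.5.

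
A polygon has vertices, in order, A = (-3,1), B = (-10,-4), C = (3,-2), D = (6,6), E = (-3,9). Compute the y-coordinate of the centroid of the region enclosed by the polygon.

197/90

Apply the shoelace formula. First the cross-terms c_i = x_i·y_{i+1} − x_{i+1}·y_i:
  22, 32, 30, 72, 24  ⇒  2A = 180, A = 90.
Then Σ (y_i + y_{i+1})·c_i = 1182, so ȳ = 1182 / (6·90) = 197/90.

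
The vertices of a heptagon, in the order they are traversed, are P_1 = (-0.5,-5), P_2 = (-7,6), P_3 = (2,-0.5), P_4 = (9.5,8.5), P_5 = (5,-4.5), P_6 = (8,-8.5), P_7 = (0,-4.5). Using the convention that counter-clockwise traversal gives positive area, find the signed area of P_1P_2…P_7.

-77.375

Apply Gauss's area formula: 2A = Σ (x_i·y_{i+1} − x_{i+1}·y_i), indices taken mod 7.
Σ = (-38) + (-8.5) + (21.75) + (-85.25) + (-6.5) + (-36) + (-2.25) = -154.75
Signed area = Σ/2 = -77.375 (negative ⇒ clockwise traversal).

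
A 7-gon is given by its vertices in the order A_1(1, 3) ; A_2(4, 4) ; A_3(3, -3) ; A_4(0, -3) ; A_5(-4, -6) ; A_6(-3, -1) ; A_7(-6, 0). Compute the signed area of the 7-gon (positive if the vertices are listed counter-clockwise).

Apply the shoelace (surveyor's) formula: 2A = Σ (x_i·y_{i+1} − x_{i+1}·y_i), indices taken mod 7.
Σ = (-8) + (-24) + (-9) + (-12) + (-14) + (-6) + (-18) = -91
Signed area = Σ/2 = -45.5 (negative ⇒ clockwise traversal).

-45.5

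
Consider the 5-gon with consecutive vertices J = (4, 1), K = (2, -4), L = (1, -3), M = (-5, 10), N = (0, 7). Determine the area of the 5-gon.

Σ = (-18) + (-2) + (-5) + (-35) + (-28) = -88
Area = |Σ|/2 = 44.

44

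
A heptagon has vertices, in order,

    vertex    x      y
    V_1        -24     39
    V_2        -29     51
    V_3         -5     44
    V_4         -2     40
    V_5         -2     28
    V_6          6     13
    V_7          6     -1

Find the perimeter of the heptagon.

136

|V_1V_2| = √((-5)² + (12)²) = √169 = 13
|V_2V_3| = √((24)² + (-7)²) = √625 = 25
|V_3V_4| = √((3)² + (-4)²) = √25 = 5
|V_4V_5| = √((0)² + (-12)²) = √144 = 12
|V_5V_6| = √((8)² + (-15)²) = √289 = 17
|V_6V_7| = √((0)² + (-14)²) = √196 = 14
|V_7V_1| = √((-30)² + (40)²) = √2500 = 50
Perimeter = 13 + 25 + 5 + 12 + 17 + 14 + 50 = 136.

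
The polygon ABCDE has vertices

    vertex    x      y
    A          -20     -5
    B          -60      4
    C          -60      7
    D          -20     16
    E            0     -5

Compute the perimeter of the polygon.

134

|AB| = √((-40)² + (9)²) = √1681 = 41
|BC| = √((0)² + (3)²) = √9 = 3
|CD| = √((40)² + (9)²) = √1681 = 41
|DE| = √((20)² + (-21)²) = √841 = 29
|EA| = √((-20)² + (0)²) = √400 = 20
Perimeter = 41 + 3 + 41 + 29 + 20 = 134.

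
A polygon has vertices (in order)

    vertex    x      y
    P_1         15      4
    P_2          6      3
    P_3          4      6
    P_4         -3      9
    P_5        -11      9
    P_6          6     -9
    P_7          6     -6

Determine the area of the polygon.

174

Apply Gauss's area formula: 2A = Σ (x_i·y_{i+1} − x_{i+1}·y_i), indices taken mod 7.
Σ = (21) + (24) + (54) + (72) + (45) + (18) + (114) = 348
Area = |Σ|/2 = 174.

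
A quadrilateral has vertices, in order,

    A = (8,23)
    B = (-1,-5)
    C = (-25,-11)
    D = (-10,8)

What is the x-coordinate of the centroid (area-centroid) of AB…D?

Apply Gauss's area formula. First the cross-terms c_i = x_i·y_{i+1} − x_{i+1}·y_i:
  -17, -114, -310, -294  ⇒  2A = -735, A = -367.5.
Then Σ (x_i + x_{i+1})·c_i = 14283, so x̄ = 14283 / (6·(-367.5)) = -1587/245.

-1587/245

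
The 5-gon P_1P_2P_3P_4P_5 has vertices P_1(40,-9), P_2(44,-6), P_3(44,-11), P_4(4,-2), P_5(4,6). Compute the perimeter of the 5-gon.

98

|P_1P_2| = √((4)² + (3)²) = √25 = 5
|P_2P_3| = √((0)² + (-5)²) = √25 = 5
|P_3P_4| = √((-40)² + (9)²) = √1681 = 41
|P_4P_5| = √((0)² + (8)²) = √64 = 8
|P_5P_1| = √((36)² + (-15)²) = √1521 = 39
Perimeter = 5 + 5 + 41 + 8 + 39 = 98.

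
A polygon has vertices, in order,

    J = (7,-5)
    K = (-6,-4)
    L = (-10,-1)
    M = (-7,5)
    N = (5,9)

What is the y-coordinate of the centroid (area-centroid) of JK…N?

Apply the shoelace (surveyor's) formula. First the cross-terms c_i = x_i·y_{i+1} − x_{i+1}·y_i:
  -58, -34, -57, -88, -88  ⇒  2A = -325, A = -162.5.
Then Σ (y_i + y_{i+1})·c_i = -1120, so ȳ = -1120 / (6·(-162.5)) = 224/195.

224/195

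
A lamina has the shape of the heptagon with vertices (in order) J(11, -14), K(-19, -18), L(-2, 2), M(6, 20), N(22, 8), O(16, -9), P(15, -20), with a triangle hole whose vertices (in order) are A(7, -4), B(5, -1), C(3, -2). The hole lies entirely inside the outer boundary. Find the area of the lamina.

737.5

Outer boundary:
Apply Gauss's area formula: 2A = Σ (x_i·y_{i+1} − x_{i+1}·y_i), indices taken mod 7.
Cross-terms: -464, -74, -52, -392, -326, -185, 10  ⇒  Σ = -1483
Area = |Σ|/2 = 741.5.
Hole:
Σ = (13) + (-7) + (2) = 8
Area = |Σ|/2 = 4.
Net area = 741.5 − 4 = 737.5.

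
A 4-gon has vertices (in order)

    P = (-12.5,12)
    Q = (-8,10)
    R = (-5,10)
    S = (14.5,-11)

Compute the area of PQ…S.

Apply Gauss's area formula: 2A = Σ (x_i·y_{i+1} − x_{i+1}·y_i), indices taken mod 4.
Cross-terms: -29, -30, -90, 36.5  ⇒  Σ = -112.5
Area = |Σ|/2 = 56.25.

56.25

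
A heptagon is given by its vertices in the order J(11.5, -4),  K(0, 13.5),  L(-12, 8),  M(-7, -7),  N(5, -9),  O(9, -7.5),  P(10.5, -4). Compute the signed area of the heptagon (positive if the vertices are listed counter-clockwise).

322.75

Apply the surveyor's formula: 2A = Σ (x_i·y_{i+1} − x_{i+1}·y_i), indices taken mod 7.
Cross-terms: 155.25, 162, 140, 98, 43.5, 42.75, 4  ⇒  Σ = 645.5
Signed area = Σ/2 = 322.75 (positive ⇒ counter-clockwise traversal).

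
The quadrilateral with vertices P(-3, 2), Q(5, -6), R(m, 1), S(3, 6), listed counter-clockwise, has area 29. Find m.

The doubled signed area Σ (x_i y_{i+1} − x_{i+1} y_i) is linear in m.
With m=0 it equals 34; the coefficient of m is 12 (from the two edges through R).
So 12·m + 34 = 2·29 = 58 ⇒ m = 2.

2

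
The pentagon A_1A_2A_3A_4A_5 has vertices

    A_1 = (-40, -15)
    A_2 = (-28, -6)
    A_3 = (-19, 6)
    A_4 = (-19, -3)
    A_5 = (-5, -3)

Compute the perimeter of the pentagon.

90

|A_1A_2| = √((12)² + (9)²) = √225 = 15
|A_2A_3| = √((9)² + (12)²) = √225 = 15
|A_3A_4| = √((0)² + (-9)²) = √81 = 9
|A_4A_5| = √((14)² + (0)²) = √196 = 14
|A_5A_1| = √((-35)² + (-12)²) = √1369 = 37
Perimeter = 15 + 15 + 9 + 14 + 37 = 90.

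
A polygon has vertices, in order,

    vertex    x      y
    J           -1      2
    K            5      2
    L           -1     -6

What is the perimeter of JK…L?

24

|JK| = √((6)² + (0)²) = √36 = 6
|KL| = √((-6)² + (-8)²) = √100 = 10
|LJ| = √((0)² + (8)²) = √64 = 8
Perimeter = 6 + 10 + 8 = 24.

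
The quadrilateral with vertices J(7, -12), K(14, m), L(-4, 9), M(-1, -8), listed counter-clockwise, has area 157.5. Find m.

Write out the shoelace sum; only the two edges meeting at K involve m:
2·Area = [(7·m − 14·(-12)) + (14·9 − (-4)·m)] + 109
       = 11·m + 403 = 315
⇒ m = -8.

-8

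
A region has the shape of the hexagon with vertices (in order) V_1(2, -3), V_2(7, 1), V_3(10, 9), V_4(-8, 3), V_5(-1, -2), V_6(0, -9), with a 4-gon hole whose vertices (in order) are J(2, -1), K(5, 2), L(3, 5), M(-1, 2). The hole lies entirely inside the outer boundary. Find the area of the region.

94

Outer boundary:
Apply the shoelace (surveyor's) formula: 2A = Σ (x_i·y_{i+1} − x_{i+1}·y_i), indices taken mod 6.
Σ = (23) + (53) + (102) + (19) + (9) + (18) = 224
Area = |Σ|/2 = 112.
Hole:
Apply the surveyor's formula: 2A = Σ (x_i·y_{i+1} − x_{i+1}·y_i), indices taken mod 4.
Cross-terms: 9, 19, 11, -3  ⇒  Σ = 36
Area = |Σ|/2 = 18.
Net area = 112 − 18 = 94.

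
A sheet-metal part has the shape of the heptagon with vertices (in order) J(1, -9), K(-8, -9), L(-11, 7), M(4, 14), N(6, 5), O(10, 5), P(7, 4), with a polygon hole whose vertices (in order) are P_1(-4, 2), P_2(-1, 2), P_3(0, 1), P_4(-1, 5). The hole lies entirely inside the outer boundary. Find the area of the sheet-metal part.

Outer boundary:
Cross-terms: -81, -155, -182, -64, -20, 5, -67  ⇒  Σ = -564
Area = |Σ|/2 = 282.
Hole:
Cross-terms: -6, -1, 1, 18  ⇒  Σ = 12
Area = |Σ|/2 = 6.
Net area = 282 − 6 = 276.

276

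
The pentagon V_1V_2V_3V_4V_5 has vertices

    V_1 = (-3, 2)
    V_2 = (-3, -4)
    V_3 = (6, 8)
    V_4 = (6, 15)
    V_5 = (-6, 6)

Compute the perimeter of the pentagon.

|V_1V_2| = √((0)² + (-6)²) = √36 = 6
|V_2V_3| = √((9)² + (12)²) = √225 = 15
|V_3V_4| = √((0)² + (7)²) = √49 = 7
|V_4V_5| = √((-12)² + (-9)²) = √225 = 15
|V_5V_1| = √((3)² + (-4)²) = √25 = 5
Perimeter = 6 + 15 + 7 + 15 + 5 = 48.

48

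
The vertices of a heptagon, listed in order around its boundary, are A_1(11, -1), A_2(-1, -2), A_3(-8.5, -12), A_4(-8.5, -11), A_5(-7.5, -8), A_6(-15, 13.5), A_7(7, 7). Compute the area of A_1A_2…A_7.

Apply Gauss's area formula: 2A = Σ (x_i·y_{i+1} − x_{i+1}·y_i), indices taken mod 7.
A_1→A_2: (11)(-2) − (-1)(-1) = -23
A_2→A_3: (-1)(-12) − (-8.5)(-2) = -5
A_3→A_4: (-8.5)(-11) − (-8.5)(-12) = -8.5
A_4→A_5: (-8.5)(-8) − (-7.5)(-11) = -14.5
A_5→A_6: (-7.5)(13.5) − (-15)(-8) = -221.25
A_6→A_7: (-15)(7) − (7)(13.5) = -199.5
A_7→A_1: (7)(-1) − (11)(7) = -84
Σ = -555.75
Area = |Σ|/2 = 277.875.

277.875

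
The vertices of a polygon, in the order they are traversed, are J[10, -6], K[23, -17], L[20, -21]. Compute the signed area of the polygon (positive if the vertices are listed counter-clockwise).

-42.5

Σ = (-32) + (-143) + (90) = -85
Signed area = Σ/2 = -42.5 (negative ⇒ clockwise traversal).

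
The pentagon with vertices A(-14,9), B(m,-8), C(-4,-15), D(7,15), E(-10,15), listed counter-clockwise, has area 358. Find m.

Write out the shoelace sum; only the two edges meeting at B involve m:
2·Area = [((-14)·(-8) − m·9) + (m·(-15) − (-4)·(-8))] + 420
       = -24·m + 500 = 716
⇒ m = -9.

-9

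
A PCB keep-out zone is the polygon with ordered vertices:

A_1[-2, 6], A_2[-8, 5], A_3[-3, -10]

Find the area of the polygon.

47.5

Apply Gauss's area formula: 2A = Σ (x_i·y_{i+1} − x_{i+1}·y_i), indices taken mod 3.
Σ = (38) + (95) + (-38) = 95
Area = |Σ|/2 = 47.5.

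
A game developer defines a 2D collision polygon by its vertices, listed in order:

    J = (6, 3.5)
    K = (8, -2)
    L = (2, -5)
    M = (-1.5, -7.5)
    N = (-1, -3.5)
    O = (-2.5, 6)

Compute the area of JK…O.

Apply the shoelace formula: 2A = Σ (x_i·y_{i+1} − x_{i+1}·y_i), indices taken mod 6.
Cross-terms: -40, -36, -22.5, -2.25, -14.75, -44.75  ⇒  Σ = -160.25
Area = |Σ|/2 = 80.125.

80.125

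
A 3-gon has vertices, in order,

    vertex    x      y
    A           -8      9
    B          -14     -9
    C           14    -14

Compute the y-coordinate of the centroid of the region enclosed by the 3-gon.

-14/3

Apply the surveyor's formula. First the cross-terms c_i = x_i·y_{i+1} − x_{i+1}·y_i:
  198, 322, 14  ⇒  2A = 534, A = 267.
Then Σ (y_i + y_{i+1})·c_i = -7476, so ȳ = -7476 / (6·267) = -14/3.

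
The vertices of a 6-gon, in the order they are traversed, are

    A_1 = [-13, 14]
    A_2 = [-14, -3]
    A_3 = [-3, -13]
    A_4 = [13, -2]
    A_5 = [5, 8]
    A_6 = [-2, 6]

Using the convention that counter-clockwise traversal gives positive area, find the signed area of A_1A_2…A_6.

396.5

Apply Gauss's area formula: 2A = Σ (x_i·y_{i+1} − x_{i+1}·y_i), indices taken mod 6.
A_1→A_2: (-13)(-3) − (-14)(14) = 235
A_2→A_3: (-14)(-13) − (-3)(-3) = 173
A_3→A_4: (-3)(-2) − (13)(-13) = 175
A_4→A_5: (13)(8) − (5)(-2) = 114
A_5→A_6: (5)(6) − (-2)(8) = 46
A_6→A_1: (-2)(14) − (-13)(6) = 50
Σ = 793
Signed area = Σ/2 = 396.5 (positive ⇒ counter-clockwise traversal).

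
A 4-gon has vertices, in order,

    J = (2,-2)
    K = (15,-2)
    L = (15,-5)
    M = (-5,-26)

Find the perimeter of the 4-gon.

70

|JK| = √((13)² + (0)²) = √169 = 13
|KL| = √((0)² + (-3)²) = √9 = 3
|LM| = √((-20)² + (-21)²) = √841 = 29
|MJ| = √((7)² + (24)²) = √625 = 25
Perimeter = 13 + 3 + 29 + 25 = 70.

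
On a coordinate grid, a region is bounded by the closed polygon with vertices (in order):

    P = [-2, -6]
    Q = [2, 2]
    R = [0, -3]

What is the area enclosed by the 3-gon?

Σ = (8) + (-6) + (-6) = -4
Area = |Σ|/2 = 2.

2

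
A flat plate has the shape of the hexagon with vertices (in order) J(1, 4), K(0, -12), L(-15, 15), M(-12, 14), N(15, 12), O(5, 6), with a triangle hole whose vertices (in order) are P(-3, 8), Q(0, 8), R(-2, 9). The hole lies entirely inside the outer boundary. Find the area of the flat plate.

264.5

Outer boundary:
Apply the shoelace (surveyor's) formula: 2A = Σ (x_i·y_{i+1} − x_{i+1}·y_i), indices taken mod 6.
Σ = (-12) + (-180) + (-30) + (-354) + (30) + (14) = -532
Area = |Σ|/2 = 266.
Hole:
Σ = (-24) + (16) + (11) = 3
Area = |Σ|/2 = 1.5.
Net area = 266 − 1.5 = 264.5.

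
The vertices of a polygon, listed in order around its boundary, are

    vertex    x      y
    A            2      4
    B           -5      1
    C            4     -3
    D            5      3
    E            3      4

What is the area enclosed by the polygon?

Apply the shoelace (surveyor's) formula: 2A = Σ (x_i·y_{i+1} − x_{i+1}·y_i), indices taken mod 5.
Σ = (22) + (11) + (27) + (11) + (4) = 75
Area = |Σ|/2 = 37.5.

37.5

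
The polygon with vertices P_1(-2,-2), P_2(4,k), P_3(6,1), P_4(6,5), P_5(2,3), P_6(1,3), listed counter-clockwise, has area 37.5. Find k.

-3

Write out the shoelace sum; only the two edges meeting at P_2 involve k:
2·Area = [((-2)·k − 4·(-2)) + (4·1 − 6·k)] + 39
       = -8·k + 51 = 75
⇒ k = -3.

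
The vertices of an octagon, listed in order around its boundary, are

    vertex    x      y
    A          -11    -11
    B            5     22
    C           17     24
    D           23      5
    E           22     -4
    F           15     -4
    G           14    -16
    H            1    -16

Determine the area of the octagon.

858.5

Apply the surveyor's formula: 2A = Σ (x_i·y_{i+1} − x_{i+1}·y_i), indices taken mod 8.
Σ = (-187) + (-254) + (-467) + (-202) + (-28) + (-184) + (-208) + (-187) = -1717
Area = |Σ|/2 = 858.5.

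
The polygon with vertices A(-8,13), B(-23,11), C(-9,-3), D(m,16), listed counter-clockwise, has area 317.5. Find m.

The doubled signed area Σ (x_i y_{i+1} − x_{i+1} y_i) is linear in m.
With m=0 it equals 363; the coefficient of m is 16 (from the two edges through D).
So 16·m + 363 = 2·317.5 = 635 ⇒ m = 17.

17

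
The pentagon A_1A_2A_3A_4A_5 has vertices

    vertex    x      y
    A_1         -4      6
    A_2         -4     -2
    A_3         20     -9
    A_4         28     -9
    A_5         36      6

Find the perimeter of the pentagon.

98

|A_1A_2| = √((0)² + (-8)²) = √64 = 8
|A_2A_3| = √((24)² + (-7)²) = √625 = 25
|A_3A_4| = √((8)² + (0)²) = √64 = 8
|A_4A_5| = √((8)² + (15)²) = √289 = 17
|A_5A_1| = √((-40)² + (0)²) = √1600 = 40
Perimeter = 8 + 25 + 8 + 17 + 40 = 98.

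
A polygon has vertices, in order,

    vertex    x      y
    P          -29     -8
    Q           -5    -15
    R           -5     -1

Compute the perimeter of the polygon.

64

|PQ| = √((24)² + (-7)²) = √625 = 25
|QR| = √((0)² + (14)²) = √196 = 14
|RP| = √((-24)² + (-7)²) = √625 = 25
Perimeter = 25 + 14 + 25 = 64.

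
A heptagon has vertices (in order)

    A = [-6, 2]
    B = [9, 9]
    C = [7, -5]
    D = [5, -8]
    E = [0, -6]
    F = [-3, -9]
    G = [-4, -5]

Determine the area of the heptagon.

Apply the surveyor's formula: 2A = Σ (x_i·y_{i+1} − x_{i+1}·y_i), indices taken mod 7.
Σ = (-72) + (-108) + (-31) + (-30) + (-18) + (-21) + (-38) = -318
Area = |Σ|/2 = 159.

159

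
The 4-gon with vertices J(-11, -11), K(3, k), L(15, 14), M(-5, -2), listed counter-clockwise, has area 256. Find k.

-14

The doubled signed area Σ (x_i y_{i+1} − x_{i+1} y_i) is linear in k.
With k=0 it equals 148; the coefficient of k is -26 (from the two edges through K).
So -26·k + 148 = 2·256 = 512 ⇒ k = -14.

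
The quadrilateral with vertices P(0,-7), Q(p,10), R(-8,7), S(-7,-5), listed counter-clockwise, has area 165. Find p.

Write out the shoelace sum; only the two edges meeting at Q involve p:
2·Area = [(0·10 − p·(-7)) + (p·7 − (-8)·10)] + 138
       = 14·p + 218 = 330
⇒ p = 8.

8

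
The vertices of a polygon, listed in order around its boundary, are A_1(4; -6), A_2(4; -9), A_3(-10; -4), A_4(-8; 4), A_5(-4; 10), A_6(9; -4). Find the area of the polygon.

Apply the surveyor's formula: 2A = Σ (x_i·y_{i+1} − x_{i+1}·y_i), indices taken mod 6.
Σ = (-12) + (-106) + (-72) + (-64) + (-74) + (-38) = -366
Area = |Σ|/2 = 183.

183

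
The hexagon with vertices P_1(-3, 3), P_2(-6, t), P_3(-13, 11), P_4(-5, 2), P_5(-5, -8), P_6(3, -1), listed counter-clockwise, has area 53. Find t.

4

Write out the shoelace sum; only the two edges meeting at P_2 involve t:
2·Area = [((-3)·t − (-6)·3) + ((-6)·11 − (-13)·t)] + 114
       = 10·t + 66 = 106
⇒ t = 4.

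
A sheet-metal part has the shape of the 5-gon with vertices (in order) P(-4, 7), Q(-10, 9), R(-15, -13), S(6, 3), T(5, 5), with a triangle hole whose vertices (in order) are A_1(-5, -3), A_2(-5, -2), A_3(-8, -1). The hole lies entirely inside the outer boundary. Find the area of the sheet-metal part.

199.5

Outer boundary:
Apply the surveyor's formula: 2A = Σ (x_i·y_{i+1} − x_{i+1}·y_i), indices taken mod 5.
Σ = (34) + (265) + (33) + (15) + (55) = 402
Area = |Σ|/2 = 201.
Hole:
Apply the shoelace formula: 2A = Σ (x_i·y_{i+1} − x_{i+1}·y_i), indices taken mod 3.
A_1→A_2: (-5)(-2) − (-5)(-3) = -5
A_2→A_3: (-5)(-1) − (-8)(-2) = -11
A_3→A_1: (-8)(-3) − (-5)(-1) = 19
Σ = 3
Area = |Σ|/2 = 1.5.
Net area = 201 − 1.5 = 199.5.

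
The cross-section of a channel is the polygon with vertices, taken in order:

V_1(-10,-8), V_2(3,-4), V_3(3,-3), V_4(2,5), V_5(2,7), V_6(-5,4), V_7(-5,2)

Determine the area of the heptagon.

Apply the shoelace (surveyor's) formula: 2A = Σ (x_i·y_{i+1} − x_{i+1}·y_i), indices taken mod 7.
Σ = (64) + (3) + (21) + (4) + (43) + (10) + (60) = 205
Area = |Σ|/2 = 102.5.

102.5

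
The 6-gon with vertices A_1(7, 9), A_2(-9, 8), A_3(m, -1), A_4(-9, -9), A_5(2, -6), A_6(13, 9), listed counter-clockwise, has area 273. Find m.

Write out the shoelace sum; only the two edges meeting at A_3 involve m:
2·Area = [((-9)·(-1) − m·8) + (m·(-9) − (-9)·(-1))] + 359
       = -17·m + 359 = 546
⇒ m = -11.

-11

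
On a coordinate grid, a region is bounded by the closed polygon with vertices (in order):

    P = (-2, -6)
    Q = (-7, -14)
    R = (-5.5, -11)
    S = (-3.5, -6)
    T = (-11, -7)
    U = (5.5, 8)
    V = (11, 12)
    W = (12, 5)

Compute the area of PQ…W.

Apply Gauss's area formula: 2A = Σ (x_i·y_{i+1} − x_{i+1}·y_i), indices taken mod 8.
Cross-terms: -14, 0, -5.5, -41.5, -49.5, -22, -89, -62  ⇒  Σ = -283.5
Area = |Σ|/2 = 141.75.

141.75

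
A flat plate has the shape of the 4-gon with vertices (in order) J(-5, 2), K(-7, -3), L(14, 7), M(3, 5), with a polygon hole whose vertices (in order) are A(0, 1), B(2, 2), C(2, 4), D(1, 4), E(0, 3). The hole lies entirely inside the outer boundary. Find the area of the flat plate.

Outer boundary:
J→K: (-5)(-3) − (-7)(2) = 29
K→L: (-7)(7) − (14)(-3) = -7
L→M: (14)(5) − (3)(7) = 49
M→J: (3)(2) − (-5)(5) = 31
Σ = 102
Area = |Σ|/2 = 51.
Hole:
A→B: (0)(2) − (2)(1) = -2
B→C: (2)(4) − (2)(2) = 4
C→D: (2)(4) − (1)(4) = 4
D→E: (1)(3) − (0)(4) = 3
E→A: (0)(1) − (0)(3) = 0
Σ = 9
Area = |Σ|/2 = 4.5.
Net area = 51 − 4.5 = 46.5.

46.5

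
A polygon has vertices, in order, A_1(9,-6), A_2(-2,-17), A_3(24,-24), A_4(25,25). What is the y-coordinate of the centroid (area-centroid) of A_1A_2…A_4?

Apply the shoelace (surveyor's) formula. First the cross-terms c_i = x_i·y_{i+1} − x_{i+1}·y_i:
  -165, 456, 1200, -375  ⇒  2A = 1116, A = 558.
Then Σ (y_i + y_{i+1})·c_i = -20826, so ȳ = -20826 / (6·558) = -1157/186.

-1157/186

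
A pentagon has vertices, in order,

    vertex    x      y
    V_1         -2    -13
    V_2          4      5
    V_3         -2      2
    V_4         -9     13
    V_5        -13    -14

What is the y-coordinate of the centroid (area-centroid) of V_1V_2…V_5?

Apply the surveyor's formula. First the cross-terms c_i = x_i·y_{i+1} − x_{i+1}·y_i:
  42, 18, -8, 295, 141  ⇒  2A = 488, A = 244.
Then Σ (y_i + y_{i+1})·c_i = -4432, so ȳ = -4432 / (6·244) = -554/183.

-554/183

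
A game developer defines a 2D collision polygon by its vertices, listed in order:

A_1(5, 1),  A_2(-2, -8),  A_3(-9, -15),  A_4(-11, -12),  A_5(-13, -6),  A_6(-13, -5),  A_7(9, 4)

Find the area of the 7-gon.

Σ = (-38) + (-42) + (-57) + (-90) + (-13) + (-7) + (-11) = -258
Area = |Σ|/2 = 129.

129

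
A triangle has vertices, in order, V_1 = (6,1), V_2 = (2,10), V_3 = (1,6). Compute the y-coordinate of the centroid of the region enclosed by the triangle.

Apply Gauss's area formula. First the cross-terms c_i = x_i·y_{i+1} − x_{i+1}·y_i:
  58, 2, -35  ⇒  2A = 25, A = 12.5.
Then Σ (y_i + y_{i+1})·c_i = 425, so ȳ = 425 / (6·12.5) = 17/3.

17/3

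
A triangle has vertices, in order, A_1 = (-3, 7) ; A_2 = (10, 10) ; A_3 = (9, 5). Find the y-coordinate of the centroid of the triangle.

Apply the shoelace (surveyor's) formula. First the cross-terms c_i = x_i·y_{i+1} − x_{i+1}·y_i:
  -100, -40, 78  ⇒  2A = -62, A = -31.
Then Σ (y_i + y_{i+1})·c_i = -1364, so ȳ = -1364 / (6·(-31)) = 22/3.

22/3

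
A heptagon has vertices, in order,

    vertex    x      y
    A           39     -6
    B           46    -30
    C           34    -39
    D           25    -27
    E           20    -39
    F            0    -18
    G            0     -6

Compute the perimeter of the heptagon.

148

|AB| = √((7)² + (-24)²) = √625 = 25
|BC| = √((-12)² + (-9)²) = √225 = 15
|CD| = √((-9)² + (12)²) = √225 = 15
|DE| = √((-5)² + (-12)²) = √169 = 13
|EF| = √((-20)² + (21)²) = √841 = 29
|FG| = √((0)² + (12)²) = √144 = 12
|GA| = √((39)² + (0)²) = √1521 = 39
Perimeter = 25 + 15 + 15 + 13 + 29 + 12 + 39 = 148.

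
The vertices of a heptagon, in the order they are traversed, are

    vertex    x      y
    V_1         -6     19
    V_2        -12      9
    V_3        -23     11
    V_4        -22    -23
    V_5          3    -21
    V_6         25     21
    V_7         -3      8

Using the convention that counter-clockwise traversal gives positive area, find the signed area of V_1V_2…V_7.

1196.5

Σ = (174) + (75) + (771) + (531) + (588) + (263) + (-9) = 2393
Signed area = Σ/2 = 1196.5 (positive ⇒ counter-clockwise traversal).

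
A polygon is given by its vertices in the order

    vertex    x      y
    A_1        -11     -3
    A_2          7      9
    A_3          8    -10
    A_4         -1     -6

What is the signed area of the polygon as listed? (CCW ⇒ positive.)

A_1→A_2: (-11)(9) − (7)(-3) = -78
A_2→A_3: (7)(-10) − (8)(9) = -142
A_3→A_4: (8)(-6) − (-1)(-10) = -58
A_4→A_1: (-1)(-3) − (-11)(-6) = -63
Σ = -341
Signed area = Σ/2 = -170.5 (negative ⇒ clockwise traversal).

-170.5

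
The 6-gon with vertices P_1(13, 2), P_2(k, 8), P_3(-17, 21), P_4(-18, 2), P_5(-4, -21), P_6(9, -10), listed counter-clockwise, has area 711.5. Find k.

Write out the shoelace sum; only the two edges meeting at P_2 involve k:
2·Area = [(13·8 − k·2) + (k·21 − (-17)·8)] + 1107
       = 19·k + 1347 = 1423
⇒ k = 4.

4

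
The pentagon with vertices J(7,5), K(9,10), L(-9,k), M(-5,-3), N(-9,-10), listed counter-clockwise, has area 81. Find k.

The doubled signed area Σ (x_i y_{i+1} − x_{i+1} y_i) is linear in k.
With k=0 it equals 190; the coefficient of k is 14 (from the two edges through L).
So 14·k + 190 = 2·81 = 162 ⇒ k = -2.

-2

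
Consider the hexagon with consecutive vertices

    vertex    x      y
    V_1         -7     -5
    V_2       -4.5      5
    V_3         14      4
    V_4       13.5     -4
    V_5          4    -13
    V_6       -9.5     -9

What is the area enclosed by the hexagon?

Apply Gauss's area formula: 2A = Σ (x_i·y_{i+1} − x_{i+1}·y_i), indices taken mod 6.
Σ = (-57.5) + (-88) + (-110) + (-159.5) + (-159.5) + (-15.5) = -590
Area = |Σ|/2 = 295.

295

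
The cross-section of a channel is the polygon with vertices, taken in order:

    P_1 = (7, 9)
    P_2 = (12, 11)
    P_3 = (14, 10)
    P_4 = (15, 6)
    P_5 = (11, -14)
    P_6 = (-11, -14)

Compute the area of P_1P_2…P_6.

Σ = (-31) + (-34) + (-66) + (-276) + (-308) + (-1) = -716
Area = |Σ|/2 = 358.

358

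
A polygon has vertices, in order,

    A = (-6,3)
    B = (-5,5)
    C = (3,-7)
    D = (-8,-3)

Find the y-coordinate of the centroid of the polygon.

Apply the shoelace formula. First the cross-terms c_i = x_i·y_{i+1} − x_{i+1}·y_i:
  -15, 20, -65, -42  ⇒  2A = -102, A = -51.
Then Σ (y_i + y_{i+1})·c_i = 490, so ȳ = 490 / (6·(-51)) = -245/153.

-245/153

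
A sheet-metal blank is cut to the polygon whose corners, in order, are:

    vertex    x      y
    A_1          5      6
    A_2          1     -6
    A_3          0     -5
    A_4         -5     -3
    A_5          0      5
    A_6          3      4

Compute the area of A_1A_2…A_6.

Apply the shoelace formula: 2A = Σ (x_i·y_{i+1} − x_{i+1}·y_i), indices taken mod 6.
Σ = (-36) + (-5) + (-25) + (-25) + (-15) + (-2) = -108
Area = |Σ|/2 = 54.

54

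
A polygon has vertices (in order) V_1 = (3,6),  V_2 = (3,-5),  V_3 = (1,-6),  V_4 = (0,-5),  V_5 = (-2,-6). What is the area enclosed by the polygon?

27.5

Apply the surveyor's formula: 2A = Σ (x_i·y_{i+1} − x_{i+1}·y_i), indices taken mod 5.
Cross-terms: -33, -13, -5, -10, 6  ⇒  Σ = -55
Area = |Σ|/2 = 27.5.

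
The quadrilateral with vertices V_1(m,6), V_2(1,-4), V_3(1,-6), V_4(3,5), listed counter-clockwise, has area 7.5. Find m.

The doubled signed area Σ (x_i y_{i+1} − x_{i+1} y_i) is linear in m.
With m=0 it equals 33; the coefficient of m is -9 (from the two edges through V_1).
So -9·m + 33 = 2·7.5 = 15 ⇒ m = 2.

2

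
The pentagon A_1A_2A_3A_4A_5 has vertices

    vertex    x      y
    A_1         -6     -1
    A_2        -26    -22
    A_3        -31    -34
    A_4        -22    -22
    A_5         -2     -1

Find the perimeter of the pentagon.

|A_1A_2| = √((-20)² + (-21)²) = √841 = 29
|A_2A_3| = √((-5)² + (-12)²) = √169 = 13
|A_3A_4| = √((9)² + (12)²) = √225 = 15
|A_4A_5| = √((20)² + (21)²) = √841 = 29
|A_5A_1| = √((-4)² + (0)²) = √16 = 4
Perimeter = 29 + 13 + 15 + 29 + 4 = 90.

90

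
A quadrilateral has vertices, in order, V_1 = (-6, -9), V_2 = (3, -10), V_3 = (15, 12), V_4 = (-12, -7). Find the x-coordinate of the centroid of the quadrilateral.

16/9

Apply Gauss's area formula. First the cross-terms c_i = x_i·y_{i+1} − x_{i+1}·y_i:
  87, 186, 39, 66  ⇒  2A = 378, A = 189.
Then Σ (x_i + x_{i+1})·c_i = 2016, so x̄ = 2016 / (6·189) = 16/9.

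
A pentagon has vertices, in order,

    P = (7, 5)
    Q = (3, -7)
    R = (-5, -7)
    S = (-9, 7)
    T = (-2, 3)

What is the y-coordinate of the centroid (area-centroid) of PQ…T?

Apply the shoelace formula. First the cross-terms c_i = x_i·y_{i+1} − x_{i+1}·y_i:
  -64, -56, -98, -13, -31  ⇒  2A = -262, A = -131.
Then Σ (y_i + y_{i+1})·c_i = 534, so ȳ = 534 / (6·(-131)) = -89/131.

-89/131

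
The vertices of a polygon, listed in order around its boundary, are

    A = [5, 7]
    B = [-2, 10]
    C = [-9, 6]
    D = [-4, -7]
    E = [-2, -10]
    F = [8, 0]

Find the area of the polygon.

Σ = (64) + (78) + (87) + (26) + (80) + (56) = 391
Area = |Σ|/2 = 195.5.

195.5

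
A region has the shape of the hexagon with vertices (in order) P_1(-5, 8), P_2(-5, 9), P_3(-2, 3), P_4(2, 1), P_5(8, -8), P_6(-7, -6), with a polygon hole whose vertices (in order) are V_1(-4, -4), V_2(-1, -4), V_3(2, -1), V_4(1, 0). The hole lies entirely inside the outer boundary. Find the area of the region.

103

Outer boundary:
Apply Gauss's area formula: 2A = Σ (x_i·y_{i+1} − x_{i+1}·y_i), indices taken mod 6.
Cross-terms: -5, 3, -8, -24, -104, -86  ⇒  Σ = -224
Area = |Σ|/2 = 112.
Hole:
Σ = (12) + (9) + (1) + (-4) = 18
Area = |Σ|/2 = 9.
Net area = 112 − 9 = 103.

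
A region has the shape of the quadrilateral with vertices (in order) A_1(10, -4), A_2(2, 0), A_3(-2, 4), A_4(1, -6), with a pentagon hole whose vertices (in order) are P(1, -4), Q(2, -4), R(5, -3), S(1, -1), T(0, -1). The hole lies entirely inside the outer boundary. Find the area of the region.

32

Outer boundary:
Apply the shoelace (surveyor's) formula: 2A = Σ (x_i·y_{i+1} − x_{i+1}·y_i), indices taken mod 4.
Cross-terms: 8, 8, 8, 56  ⇒  Σ = 80
Area = |Σ|/2 = 40.
Hole:
Apply the shoelace formula: 2A = Σ (x_i·y_{i+1} − x_{i+1}·y_i), indices taken mod 5.
Cross-terms: 4, 14, -2, -1, 1  ⇒  Σ = 16
Area = |Σ|/2 = 8.
Net area = 40 − 8 = 32.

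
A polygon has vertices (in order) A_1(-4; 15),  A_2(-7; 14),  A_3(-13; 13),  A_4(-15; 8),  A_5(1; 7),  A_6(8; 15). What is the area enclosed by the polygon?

Apply the shoelace (surveyor's) formula: 2A = Σ (x_i·y_{i+1} − x_{i+1}·y_i), indices taken mod 6.
Σ = (49) + (91) + (91) + (-113) + (-41) + (180) = 257
Area = |Σ|/2 = 128.5.

128.5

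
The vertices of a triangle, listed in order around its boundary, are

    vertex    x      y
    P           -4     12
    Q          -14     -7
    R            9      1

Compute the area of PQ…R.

178.5

Apply Gauss's area formula: 2A = Σ (x_i·y_{i+1} − x_{i+1}·y_i), indices taken mod 3.
P→Q: (-4)(-7) − (-14)(12) = 196
Q→R: (-14)(1) − (9)(-7) = 49
R→P: (9)(12) − (-4)(1) = 112
Σ = 357
Area = |Σ|/2 = 178.5.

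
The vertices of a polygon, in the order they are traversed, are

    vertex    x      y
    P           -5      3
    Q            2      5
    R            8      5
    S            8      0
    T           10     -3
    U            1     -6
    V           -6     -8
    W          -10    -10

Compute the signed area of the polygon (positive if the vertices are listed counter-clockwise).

Apply Gauss's area formula: 2A = Σ (x_i·y_{i+1} − x_{i+1}·y_i), indices taken mod 8.
Σ = (-31) + (-30) + (-40) + (-24) + (-57) + (-44) + (-20) + (-80) = -326
Signed area = Σ/2 = -163 (negative ⇒ clockwise traversal).

-163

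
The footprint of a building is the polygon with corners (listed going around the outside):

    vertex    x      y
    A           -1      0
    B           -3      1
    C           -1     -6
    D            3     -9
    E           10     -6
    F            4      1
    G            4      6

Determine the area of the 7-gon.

Apply Gauss's area formula: 2A = Σ (x_i·y_{i+1} − x_{i+1}·y_i), indices taken mod 7.
Cross-terms: -1, 19, 27, 72, 34, 20, 6  ⇒  Σ = 177
Area = |Σ|/2 = 88.5.

88.5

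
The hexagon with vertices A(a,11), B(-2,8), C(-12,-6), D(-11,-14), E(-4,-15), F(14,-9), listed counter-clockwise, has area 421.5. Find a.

6

Write out the shoelace sum; only the two edges meeting at A involve a:
2·Area = [(14·11 − a·(-9)) + (a·8 − (-2)·11)] + 565
       = 17·a + 741 = 843
⇒ a = 6.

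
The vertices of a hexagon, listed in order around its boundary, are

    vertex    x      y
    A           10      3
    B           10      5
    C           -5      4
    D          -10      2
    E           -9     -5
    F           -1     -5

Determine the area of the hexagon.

Apply the shoelace formula: 2A = Σ (x_i·y_{i+1} − x_{i+1}·y_i), indices taken mod 6.
Σ = (20) + (65) + (30) + (68) + (40) + (47) = 270
Area = |Σ|/2 = 135.

135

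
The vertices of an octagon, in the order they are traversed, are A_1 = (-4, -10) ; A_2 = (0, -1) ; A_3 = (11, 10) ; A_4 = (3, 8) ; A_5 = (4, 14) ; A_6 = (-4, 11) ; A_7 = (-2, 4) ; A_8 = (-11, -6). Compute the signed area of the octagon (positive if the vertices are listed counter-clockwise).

Σ = (4) + (11) + (58) + (10) + (100) + (6) + (56) + (86) = 331
Signed area = Σ/2 = 165.5 (positive ⇒ counter-clockwise traversal).

165.5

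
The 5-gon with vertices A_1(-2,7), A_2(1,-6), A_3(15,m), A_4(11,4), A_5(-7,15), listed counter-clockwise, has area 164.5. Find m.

0

Write out the shoelace sum; only the two edges meeting at A_3 involve m:
2·Area = [(1·m − 15·(-6)) + (15·4 − 11·m)] + 179
       = -10·m + 329 = 329
⇒ m = 0.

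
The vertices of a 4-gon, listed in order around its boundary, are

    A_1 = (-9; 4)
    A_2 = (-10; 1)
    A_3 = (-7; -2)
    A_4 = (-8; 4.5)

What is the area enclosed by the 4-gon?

Apply the surveyor's formula: 2A = Σ (x_i·y_{i+1} − x_{i+1}·y_i), indices taken mod 4.
Σ = (31) + (27) + (-47.5) + (8.5) = 19
Area = |Σ|/2 = 9.5.

9.5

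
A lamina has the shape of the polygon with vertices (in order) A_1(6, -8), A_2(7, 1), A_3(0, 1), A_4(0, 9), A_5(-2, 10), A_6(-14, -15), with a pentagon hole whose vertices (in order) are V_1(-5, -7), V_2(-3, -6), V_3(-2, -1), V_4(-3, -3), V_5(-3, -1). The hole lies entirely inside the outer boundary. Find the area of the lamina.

Outer boundary:
Apply the shoelace (surveyor's) formula: 2A = Σ (x_i·y_{i+1} − x_{i+1}·y_i), indices taken mod 6.
Σ = (62) + (7) + (0) + (18) + (170) + (202) = 459
Area = |Σ|/2 = 229.5.
Hole:
Apply the shoelace formula: 2A = Σ (x_i·y_{i+1} − x_{i+1}·y_i), indices taken mod 5.
Cross-terms: 9, -9, 3, -6, 16  ⇒  Σ = 13
Area = |Σ|/2 = 6.5.
Net area = 229.5 − 6.5 = 223.

223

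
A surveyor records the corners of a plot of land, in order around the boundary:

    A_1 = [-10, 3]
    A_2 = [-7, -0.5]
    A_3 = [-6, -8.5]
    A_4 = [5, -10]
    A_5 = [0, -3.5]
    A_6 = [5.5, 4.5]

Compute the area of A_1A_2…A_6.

124.125

A_1→A_2: (-10)(-0.5) − (-7)(3) = 26
A_2→A_3: (-7)(-8.5) − (-6)(-0.5) = 56.5
A_3→A_4: (-6)(-10) − (5)(-8.5) = 102.5
A_4→A_5: (5)(-3.5) − (0)(-10) = -17.5
A_5→A_6: (0)(4.5) − (5.5)(-3.5) = 19.25
A_6→A_1: (5.5)(3) − (-10)(4.5) = 61.5
Σ = 248.25
Area = |Σ|/2 = 124.125.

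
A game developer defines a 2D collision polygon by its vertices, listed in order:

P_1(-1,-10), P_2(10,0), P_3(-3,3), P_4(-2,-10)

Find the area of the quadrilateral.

88

Apply Gauss's area formula: 2A = Σ (x_i·y_{i+1} − x_{i+1}·y_i), indices taken mod 4.
Σ = (100) + (30) + (36) + (10) = 176
Area = |Σ|/2 = 88.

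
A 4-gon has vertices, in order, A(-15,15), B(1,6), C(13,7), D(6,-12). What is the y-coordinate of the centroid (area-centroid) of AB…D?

Apply the surveyor's formula. First the cross-terms c_i = x_i·y_{i+1} − x_{i+1}·y_i:
  -105, -71, -198, -90  ⇒  2A = -464, A = -232.
Then Σ (y_i + y_{i+1})·c_i = -2408, so ȳ = -2408 / (6·(-232)) = 301/174.

301/174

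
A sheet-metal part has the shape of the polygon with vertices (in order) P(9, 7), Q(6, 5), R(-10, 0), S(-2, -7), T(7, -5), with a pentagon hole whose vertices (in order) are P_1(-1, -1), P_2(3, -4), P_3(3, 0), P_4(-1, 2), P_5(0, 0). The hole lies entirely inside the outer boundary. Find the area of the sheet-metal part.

125.5

Outer boundary:
Apply the shoelace formula: 2A = Σ (x_i·y_{i+1} − x_{i+1}·y_i), indices taken mod 5.
P→Q: (9)(5) − (6)(7) = 3
Q→R: (6)(0) − (-10)(5) = 50
R→S: (-10)(-7) − (-2)(0) = 70
S→T: (-2)(-5) − (7)(-7) = 59
T→P: (7)(7) − (9)(-5) = 94
Σ = 276
Area = |Σ|/2 = 138.
Hole:
P_1→P_2: (-1)(-4) − (3)(-1) = 7
P_2→P_3: (3)(0) − (3)(-4) = 12
P_3→P_4: (3)(2) − (-1)(0) = 6
P_4→P_5: (-1)(0) − (0)(2) = 0
P_5→P_1: (0)(-1) − (-1)(0) = 0
Σ = 25
Area = |Σ|/2 = 12.5.
Net area = 138 − 12.5 = 125.5.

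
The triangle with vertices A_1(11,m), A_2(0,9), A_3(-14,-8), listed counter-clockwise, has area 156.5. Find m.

0

The doubled signed area Σ (x_i y_{i+1} − x_{i+1} y_i) is linear in m.
With m=0 it equals 313; the coefficient of m is -14 (from the two edges through A_1).
So -14·m + 313 = 2·156.5 = 313 ⇒ m = 0.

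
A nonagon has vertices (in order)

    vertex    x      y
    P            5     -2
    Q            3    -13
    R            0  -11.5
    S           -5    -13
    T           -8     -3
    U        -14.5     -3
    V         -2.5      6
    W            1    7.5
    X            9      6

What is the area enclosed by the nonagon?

Apply the shoelace formula: 2A = Σ (x_i·y_{i+1} − x_{i+1}·y_i), indices taken mod 9.
Σ = (-59) + (-34.5) + (-57.5) + (-89) + (-19.5) + (-94.5) + (-24.75) + (-61.5) + (-48) = -488.25
Area = |Σ|/2 = 244.125.

244.125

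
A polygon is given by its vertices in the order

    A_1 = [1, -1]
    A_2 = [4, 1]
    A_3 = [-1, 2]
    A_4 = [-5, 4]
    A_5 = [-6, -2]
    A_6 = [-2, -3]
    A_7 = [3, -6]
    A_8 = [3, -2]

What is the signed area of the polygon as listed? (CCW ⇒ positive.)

50

A_1→A_2: (1)(1) − (4)(-1) = 5
A_2→A_3: (4)(2) − (-1)(1) = 9
A_3→A_4: (-1)(4) − (-5)(2) = 6
A_4→A_5: (-5)(-2) − (-6)(4) = 34
A_5→A_6: (-6)(-3) − (-2)(-2) = 14
A_6→A_7: (-2)(-6) − (3)(-3) = 21
A_7→A_8: (3)(-2) − (3)(-6) = 12
A_8→A_1: (3)(-1) − (1)(-2) = -1
Σ = 100
Signed area = Σ/2 = 50 (positive ⇒ counter-clockwise traversal).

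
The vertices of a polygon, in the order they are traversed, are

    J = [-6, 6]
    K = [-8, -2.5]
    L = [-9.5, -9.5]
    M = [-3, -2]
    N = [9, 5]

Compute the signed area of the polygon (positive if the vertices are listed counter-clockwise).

Cross-terms: 63, 52.25, -9.5, 3, 84  ⇒  Σ = 192.75
Signed area = Σ/2 = 96.375 (positive ⇒ counter-clockwise traversal).

96.375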